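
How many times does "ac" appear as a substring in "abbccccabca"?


Searching for "ac" in "abbccccabca"
Scanning each position:
  Position 0: "ab" => no
  Position 1: "bb" => no
  Position 2: "bc" => no
  Position 3: "cc" => no
  Position 4: "cc" => no
  Position 5: "cc" => no
  Position 6: "ca" => no
  Position 7: "ab" => no
  Position 8: "bc" => no
  Position 9: "ca" => no
Total occurrences: 0

0


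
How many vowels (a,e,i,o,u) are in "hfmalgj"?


Input: hfmalgj
Checking each character:
  'h' at position 0: consonant
  'f' at position 1: consonant
  'm' at position 2: consonant
  'a' at position 3: vowel (running total: 1)
  'l' at position 4: consonant
  'g' at position 5: consonant
  'j' at position 6: consonant
Total vowels: 1

1


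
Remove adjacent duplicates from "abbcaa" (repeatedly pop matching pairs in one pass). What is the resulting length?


Input: abbcaa
Stack-based adjacent duplicate removal:
  Read 'a': push. Stack: a
  Read 'b': push. Stack: ab
  Read 'b': matches stack top 'b' => pop. Stack: a
  Read 'c': push. Stack: ac
  Read 'a': push. Stack: aca
  Read 'a': matches stack top 'a' => pop. Stack: ac
Final stack: "ac" (length 2)

2


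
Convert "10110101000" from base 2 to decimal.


Input: "10110101000" in base 2
Positional expansion:
  Digit '1' (value 1) x 2^10 = 1024
  Digit '0' (value 0) x 2^9 = 0
  Digit '1' (value 1) x 2^8 = 256
  Digit '1' (value 1) x 2^7 = 128
  Digit '0' (value 0) x 2^6 = 0
  Digit '1' (value 1) x 2^5 = 32
  Digit '0' (value 0) x 2^4 = 0
  Digit '1' (value 1) x 2^3 = 8
  Digit '0' (value 0) x 2^2 = 0
  Digit '0' (value 0) x 2^1 = 0
  Digit '0' (value 0) x 2^0 = 0
Sum = 1448

1448


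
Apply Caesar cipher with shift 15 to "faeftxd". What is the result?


Caesar cipher: shift "faeftxd" by 15
  'f' (pos 5) + 15 = pos 20 = 'u'
  'a' (pos 0) + 15 = pos 15 = 'p'
  'e' (pos 4) + 15 = pos 19 = 't'
  'f' (pos 5) + 15 = pos 20 = 'u'
  't' (pos 19) + 15 = pos 8 = 'i'
  'x' (pos 23) + 15 = pos 12 = 'm'
  'd' (pos 3) + 15 = pos 18 = 's'
Result: uptuims

uptuims


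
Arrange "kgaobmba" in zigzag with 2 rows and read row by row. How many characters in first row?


Zigzag "kgaobmba" into 2 rows:
Placing characters:
  'k' => row 0
  'g' => row 1
  'a' => row 0
  'o' => row 1
  'b' => row 0
  'm' => row 1
  'b' => row 0
  'a' => row 1
Rows:
  Row 0: "kabb"
  Row 1: "goma"
First row length: 4

4


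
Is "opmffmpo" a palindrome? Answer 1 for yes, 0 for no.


Input: opmffmpo
Reversed: opmffmpo
  Compare pos 0 ('o') with pos 7 ('o'): match
  Compare pos 1 ('p') with pos 6 ('p'): match
  Compare pos 2 ('m') with pos 5 ('m'): match
  Compare pos 3 ('f') with pos 4 ('f'): match
Result: palindrome

1


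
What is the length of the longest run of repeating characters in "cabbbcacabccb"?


Input: "cabbbcacabccb"
Scanning for longest run:
  Position 1 ('a'): new char, reset run to 1
  Position 2 ('b'): new char, reset run to 1
  Position 3 ('b'): continues run of 'b', length=2
  Position 4 ('b'): continues run of 'b', length=3
  Position 5 ('c'): new char, reset run to 1
  Position 6 ('a'): new char, reset run to 1
  Position 7 ('c'): new char, reset run to 1
  Position 8 ('a'): new char, reset run to 1
  Position 9 ('b'): new char, reset run to 1
  Position 10 ('c'): new char, reset run to 1
  Position 11 ('c'): continues run of 'c', length=2
  Position 12 ('b'): new char, reset run to 1
Longest run: 'b' with length 3

3


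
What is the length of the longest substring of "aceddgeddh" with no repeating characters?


Input: "aceddgeddh"
Sliding window (track last position of each char):
  Position 0 ('a'): window [0,0] length 1 -- new best
  Position 1 ('c'): window [0,1] length 2 -- new best
  Position 2 ('e'): window [0,2] length 3 -- new best
  Position 3 ('d'): window [0,3] length 4 -- new best
  Position 4 ('d'): repeat (last at 3), move window start to 4
  Position 4 ('d'): window [4,4] length 1
  Position 5 ('g'): window [4,5] length 2
  Position 6 ('e'): window [4,6] length 3
  Position 7 ('d'): repeat (last at 4), move window start to 5
  Position 7 ('d'): window [5,7] length 3
  Position 8 ('d'): repeat (last at 7), move window start to 8
  Position 8 ('d'): window [8,8] length 1
  Position 9 ('h'): window [8,9] length 2
Longest substring with no repeats: "aced" with length 4

4


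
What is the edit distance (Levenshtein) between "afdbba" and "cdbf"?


Computing edit distance: "afdbba" -> "cdbf"
DP table:
           c    d    b    f
      0    1    2    3    4
  a   1    1    2    3    4
  f   2    2    2    3    3
  d   3    3    2    3    4
  b   4    4    3    2    3
  b   5    5    4    3    3
  a   6    6    5    4    4
Edit distance = dp[6][4] = 4

4


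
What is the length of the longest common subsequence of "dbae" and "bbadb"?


LCS of "dbae" and "bbadb"
DP table:
           b    b    a    d    b
      0    0    0    0    0    0
  d   0    0    0    0    1    1
  b   0    1    1    1    1    2
  a   0    1    1    2    2    2
  e   0    1    1    2    2    2
LCS length = dp[4][5] = 2

2


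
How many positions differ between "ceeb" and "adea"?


Comparing "ceeb" and "adea" position by position:
  Position 0: 'c' vs 'a' => DIFFER
  Position 1: 'e' vs 'd' => DIFFER
  Position 2: 'e' vs 'e' => same
  Position 3: 'b' vs 'a' => DIFFER
Positions that differ: 3

3


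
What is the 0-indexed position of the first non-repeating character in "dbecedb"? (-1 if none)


Input: dbecedb
Character frequencies:
  'b': 2
  'c': 1
  'd': 2
  'e': 2
Scanning left to right for freq == 1:
  Position 0 ('d'): freq=2, skip
  Position 1 ('b'): freq=2, skip
  Position 2 ('e'): freq=2, skip
  Position 3 ('c'): unique! => answer = 3

3


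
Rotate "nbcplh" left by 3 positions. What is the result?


Input: "nbcplh", rotate left by 3
First 3 characters: "nbc"
Remaining characters: "plh"
Concatenate remaining + first: "plh" + "nbc" = "plhnbc"

plhnbc


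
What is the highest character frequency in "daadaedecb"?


Input: daadaedecb
Character counts:
  'a': 3
  'b': 1
  'c': 1
  'd': 3
  'e': 2
Maximum frequency: 3

3


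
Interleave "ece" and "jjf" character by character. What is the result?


Interleaving "ece" and "jjf":
  Position 0: 'e' from first, 'j' from second => "ej"
  Position 1: 'c' from first, 'j' from second => "cj"
  Position 2: 'e' from first, 'f' from second => "ef"
Result: ejcjef

ejcjef


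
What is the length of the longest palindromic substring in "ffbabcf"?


Input: "ffbabcf"
Checking substrings for palindromes:
  [2:5] "bab" (len 3) => palindrome
  [0:2] "ff" (len 2) => palindrome
Longest palindromic substring: "bab" with length 3

3


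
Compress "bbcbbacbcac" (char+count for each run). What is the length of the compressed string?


Input: bbcbbacbcac
Runs:
  'b' x 2 => "b2"
  'c' x 1 => "c1"
  'b' x 2 => "b2"
  'a' x 1 => "a1"
  'c' x 1 => "c1"
  'b' x 1 => "b1"
  'c' x 1 => "c1"
  'a' x 1 => "a1"
  'c' x 1 => "c1"
Compressed: "b2c1b2a1c1b1c1a1c1"
Compressed length: 18

18


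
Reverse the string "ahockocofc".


Input: ahockocofc
Reading characters right to left:
  Position 9: 'c'
  Position 8: 'f'
  Position 7: 'o'
  Position 6: 'c'
  Position 5: 'o'
  Position 4: 'k'
  Position 3: 'c'
  Position 2: 'o'
  Position 1: 'h'
  Position 0: 'a'
Reversed: cfocokcoha

cfocokcoha


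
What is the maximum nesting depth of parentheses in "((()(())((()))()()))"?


Input: "((()(())((()))()()))"
Tracking depth:
  Position 0 '(': depth becomes 1
  Position 1 '(': depth becomes 2
  Position 2 '(': depth becomes 3
  Position 3 ')': depth becomes 2
  Position 4 '(': depth becomes 3
  Position 5 '(': depth becomes 4
  Position 6 ')': depth becomes 3
  Position 7 ')': depth becomes 2
  Position 8 '(': depth becomes 3
  Position 9 '(': depth becomes 4
  Position 10 '(': depth becomes 5
  Position 11 ')': depth becomes 4
  Position 12 ')': depth becomes 3
  Position 13 ')': depth becomes 2
  Position 14 '(': depth becomes 3
  Position 15 ')': depth becomes 2
  Position 16 '(': depth becomes 3
  Position 17 ')': depth becomes 2
  Position 18 ')': depth becomes 1
  Position 19 ')': depth becomes 0
Maximum depth reached: 5

5


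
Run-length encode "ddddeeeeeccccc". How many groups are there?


Input: ddddeeeeeccccc
Scanning for consecutive runs:
  Group 1: 'd' x 4 (positions 0-3)
  Group 2: 'e' x 5 (positions 4-8)
  Group 3: 'c' x 5 (positions 9-13)
Total groups: 3

3


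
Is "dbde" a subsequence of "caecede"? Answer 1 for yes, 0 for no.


Check if "dbde" is a subsequence of "caecede"
Greedy scan:
  Position 0 ('c'): no match needed
  Position 1 ('a'): no match needed
  Position 2 ('e'): no match needed
  Position 3 ('c'): no match needed
  Position 4 ('e'): no match needed
  Position 5 ('d'): matches sub[0] = 'd'
  Position 6 ('e'): no match needed
Only matched 1/4 characters => not a subsequence

0


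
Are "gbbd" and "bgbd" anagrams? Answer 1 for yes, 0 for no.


Strings: "gbbd", "bgbd"
Sorted first:  bbdg
Sorted second: bbdg
Sorted forms match => anagrams

1


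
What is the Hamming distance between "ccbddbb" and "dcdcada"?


Comparing "ccbddbb" and "dcdcada" position by position:
  Position 0: 'c' vs 'd' => differ
  Position 1: 'c' vs 'c' => same
  Position 2: 'b' vs 'd' => differ
  Position 3: 'd' vs 'c' => differ
  Position 4: 'd' vs 'a' => differ
  Position 5: 'b' vs 'd' => differ
  Position 6: 'b' vs 'a' => differ
Total differences (Hamming distance): 6

6


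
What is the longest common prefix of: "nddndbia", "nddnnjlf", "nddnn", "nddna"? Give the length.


Words: nddndbia, nddnnjlf, nddnn, nddna
  Position 0: all 'n' => match
  Position 1: all 'd' => match
  Position 2: all 'd' => match
  Position 3: all 'n' => match
  Position 4: ('d', 'n', 'n', 'a') => mismatch, stop
LCP = "nddn" (length 4)

4


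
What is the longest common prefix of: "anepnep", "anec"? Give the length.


Words: anepnep, anec
  Position 0: all 'a' => match
  Position 1: all 'n' => match
  Position 2: all 'e' => match
  Position 3: ('p', 'c') => mismatch, stop
LCP = "ane" (length 3)

3


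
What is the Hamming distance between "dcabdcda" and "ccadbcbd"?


Comparing "dcabdcda" and "ccadbcbd" position by position:
  Position 0: 'd' vs 'c' => differ
  Position 1: 'c' vs 'c' => same
  Position 2: 'a' vs 'a' => same
  Position 3: 'b' vs 'd' => differ
  Position 4: 'd' vs 'b' => differ
  Position 5: 'c' vs 'c' => same
  Position 6: 'd' vs 'b' => differ
  Position 7: 'a' vs 'd' => differ
Total differences (Hamming distance): 5

5


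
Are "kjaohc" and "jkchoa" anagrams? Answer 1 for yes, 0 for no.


Strings: "kjaohc", "jkchoa"
Sorted first:  achjko
Sorted second: achjko
Sorted forms match => anagrams

1


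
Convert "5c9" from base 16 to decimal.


Input: "5c9" in base 16
Positional expansion:
  Digit '5' (value 5) x 16^2 = 1280
  Digit 'c' (value 12) x 16^1 = 192
  Digit '9' (value 9) x 16^0 = 9
Sum = 1481

1481


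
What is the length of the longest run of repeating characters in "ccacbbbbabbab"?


Input: "ccacbbbbabbab"
Scanning for longest run:
  Position 1 ('c'): continues run of 'c', length=2
  Position 2 ('a'): new char, reset run to 1
  Position 3 ('c'): new char, reset run to 1
  Position 4 ('b'): new char, reset run to 1
  Position 5 ('b'): continues run of 'b', length=2
  Position 6 ('b'): continues run of 'b', length=3
  Position 7 ('b'): continues run of 'b', length=4
  Position 8 ('a'): new char, reset run to 1
  Position 9 ('b'): new char, reset run to 1
  Position 10 ('b'): continues run of 'b', length=2
  Position 11 ('a'): new char, reset run to 1
  Position 12 ('b'): new char, reset run to 1
Longest run: 'b' with length 4

4


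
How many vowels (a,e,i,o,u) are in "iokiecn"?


Input: iokiecn
Checking each character:
  'i' at position 0: vowel (running total: 1)
  'o' at position 1: vowel (running total: 2)
  'k' at position 2: consonant
  'i' at position 3: vowel (running total: 3)
  'e' at position 4: vowel (running total: 4)
  'c' at position 5: consonant
  'n' at position 6: consonant
Total vowels: 4

4


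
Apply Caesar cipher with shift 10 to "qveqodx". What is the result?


Caesar cipher: shift "qveqodx" by 10
  'q' (pos 16) + 10 = pos 0 = 'a'
  'v' (pos 21) + 10 = pos 5 = 'f'
  'e' (pos 4) + 10 = pos 14 = 'o'
  'q' (pos 16) + 10 = pos 0 = 'a'
  'o' (pos 14) + 10 = pos 24 = 'y'
  'd' (pos 3) + 10 = pos 13 = 'n'
  'x' (pos 23) + 10 = pos 7 = 'h'
Result: afoaynh

afoaynh


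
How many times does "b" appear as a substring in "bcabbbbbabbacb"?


Searching for "b" in "bcabbbbbabbacb"
Scanning each position:
  Position 0: "b" => MATCH
  Position 1: "c" => no
  Position 2: "a" => no
  Position 3: "b" => MATCH
  Position 4: "b" => MATCH
  Position 5: "b" => MATCH
  Position 6: "b" => MATCH
  Position 7: "b" => MATCH
  Position 8: "a" => no
  Position 9: "b" => MATCH
  Position 10: "b" => MATCH
  Position 11: "a" => no
  Position 12: "c" => no
  Position 13: "b" => MATCH
Total occurrences: 9

9


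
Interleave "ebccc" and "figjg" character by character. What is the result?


Interleaving "ebccc" and "figjg":
  Position 0: 'e' from first, 'f' from second => "ef"
  Position 1: 'b' from first, 'i' from second => "bi"
  Position 2: 'c' from first, 'g' from second => "cg"
  Position 3: 'c' from first, 'j' from second => "cj"
  Position 4: 'c' from first, 'g' from second => "cg"
Result: efbicgcjcg

efbicgcjcg


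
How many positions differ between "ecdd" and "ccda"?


Comparing "ecdd" and "ccda" position by position:
  Position 0: 'e' vs 'c' => DIFFER
  Position 1: 'c' vs 'c' => same
  Position 2: 'd' vs 'd' => same
  Position 3: 'd' vs 'a' => DIFFER
Positions that differ: 2

2


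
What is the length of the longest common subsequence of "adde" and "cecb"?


LCS of "adde" and "cecb"
DP table:
           c    e    c    b
      0    0    0    0    0
  a   0    0    0    0    0
  d   0    0    0    0    0
  d   0    0    0    0    0
  e   0    0    1    1    1
LCS length = dp[4][4] = 1

1


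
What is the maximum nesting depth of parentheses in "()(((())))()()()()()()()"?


Input: "()(((())))()()()()()()()"
Tracking depth:
  Position 0 '(': depth becomes 1
  Position 1 ')': depth becomes 0
  Position 2 '(': depth becomes 1
  Position 3 '(': depth becomes 2
  Position 4 '(': depth becomes 3
  Position 5 '(': depth becomes 4
  Position 6 ')': depth becomes 3
  Position 7 ')': depth becomes 2
  Position 8 ')': depth becomes 1
  Position 9 ')': depth becomes 0
  Position 10 '(': depth becomes 1
  Position 11 ')': depth becomes 0
  Position 12 '(': depth becomes 1
  Position 13 ')': depth becomes 0
  Position 14 '(': depth becomes 1
  Position 15 ')': depth becomes 0
  Position 16 '(': depth becomes 1
  Position 17 ')': depth becomes 0
  Position 18 '(': depth becomes 1
  Position 19 ')': depth becomes 0
  Position 20 '(': depth becomes 1
  Position 21 ')': depth becomes 0
  Position 22 '(': depth becomes 1
  Position 23 ')': depth becomes 0
Maximum depth reached: 4

4


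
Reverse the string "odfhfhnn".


Input: odfhfhnn
Reading characters right to left:
  Position 7: 'n'
  Position 6: 'n'
  Position 5: 'h'
  Position 4: 'f'
  Position 3: 'h'
  Position 2: 'f'
  Position 1: 'd'
  Position 0: 'o'
Reversed: nnhfhfdo

nnhfhfdo


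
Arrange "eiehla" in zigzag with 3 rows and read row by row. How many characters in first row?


Zigzag "eiehla" into 3 rows:
Placing characters:
  'e' => row 0
  'i' => row 1
  'e' => row 2
  'h' => row 1
  'l' => row 0
  'a' => row 1
Rows:
  Row 0: "el"
  Row 1: "iha"
  Row 2: "e"
First row length: 2

2


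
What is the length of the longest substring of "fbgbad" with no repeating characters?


Input: "fbgbad"
Sliding window (track last position of each char):
  Position 0 ('f'): window [0,0] length 1 -- new best
  Position 1 ('b'): window [0,1] length 2 -- new best
  Position 2 ('g'): window [0,2] length 3 -- new best
  Position 3 ('b'): repeat (last at 1), move window start to 2
  Position 3 ('b'): window [2,3] length 2
  Position 4 ('a'): window [2,4] length 3
  Position 5 ('d'): window [2,5] length 4 -- new best
Longest substring with no repeats: "gbad" with length 4

4


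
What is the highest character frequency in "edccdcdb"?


Input: edccdcdb
Character counts:
  'b': 1
  'c': 3
  'd': 3
  'e': 1
Maximum frequency: 3

3


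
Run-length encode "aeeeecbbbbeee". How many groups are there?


Input: aeeeecbbbbeee
Scanning for consecutive runs:
  Group 1: 'a' x 1 (positions 0-0)
  Group 2: 'e' x 4 (positions 1-4)
  Group 3: 'c' x 1 (positions 5-5)
  Group 4: 'b' x 4 (positions 6-9)
  Group 5: 'e' x 3 (positions 10-12)
Total groups: 5

5


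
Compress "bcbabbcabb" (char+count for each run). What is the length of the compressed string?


Input: bcbabbcabb
Runs:
  'b' x 1 => "b1"
  'c' x 1 => "c1"
  'b' x 1 => "b1"
  'a' x 1 => "a1"
  'b' x 2 => "b2"
  'c' x 1 => "c1"
  'a' x 1 => "a1"
  'b' x 2 => "b2"
Compressed: "b1c1b1a1b2c1a1b2"
Compressed length: 16

16


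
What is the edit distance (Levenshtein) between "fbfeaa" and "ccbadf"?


Computing edit distance: "fbfeaa" -> "ccbadf"
DP table:
           c    c    b    a    d    f
      0    1    2    3    4    5    6
  f   1    1    2    3    4    5    5
  b   2    2    2    2    3    4    5
  f   3    3    3    3    3    4    4
  e   4    4    4    4    4    4    5
  a   5    5    5    5    4    5    5
  a   6    6    6    6    5    5    6
Edit distance = dp[6][6] = 6

6


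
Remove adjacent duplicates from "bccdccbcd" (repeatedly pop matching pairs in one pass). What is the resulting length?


Input: bccdccbcd
Stack-based adjacent duplicate removal:
  Read 'b': push. Stack: b
  Read 'c': push. Stack: bc
  Read 'c': matches stack top 'c' => pop. Stack: b
  Read 'd': push. Stack: bd
  Read 'c': push. Stack: bdc
  Read 'c': matches stack top 'c' => pop. Stack: bd
  Read 'b': push. Stack: bdb
  Read 'c': push. Stack: bdbc
  Read 'd': push. Stack: bdbcd
Final stack: "bdbcd" (length 5)

5


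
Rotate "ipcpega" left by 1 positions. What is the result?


Input: "ipcpega", rotate left by 1
First 1 characters: "i"
Remaining characters: "pcpega"
Concatenate remaining + first: "pcpega" + "i" = "pcpegai"

pcpegai


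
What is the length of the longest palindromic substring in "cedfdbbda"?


Input: "cedfdbbda"
Checking substrings for palindromes:
  [4:8] "dbbd" (len 4) => palindrome
  [2:5] "dfd" (len 3) => palindrome
  [5:7] "bb" (len 2) => palindrome
Longest palindromic substring: "dbbd" with length 4

4


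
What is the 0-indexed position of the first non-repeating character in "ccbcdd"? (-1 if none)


Input: ccbcdd
Character frequencies:
  'b': 1
  'c': 3
  'd': 2
Scanning left to right for freq == 1:
  Position 0 ('c'): freq=3, skip
  Position 1 ('c'): freq=3, skip
  Position 2 ('b'): unique! => answer = 2

2


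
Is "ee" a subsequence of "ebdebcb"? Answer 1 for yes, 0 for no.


Check if "ee" is a subsequence of "ebdebcb"
Greedy scan:
  Position 0 ('e'): matches sub[0] = 'e'
  Position 1 ('b'): no match needed
  Position 2 ('d'): no match needed
  Position 3 ('e'): matches sub[1] = 'e'
  Position 4 ('b'): no match needed
  Position 5 ('c'): no match needed
  Position 6 ('b'): no match needed
All 2 characters matched => is a subsequence

1


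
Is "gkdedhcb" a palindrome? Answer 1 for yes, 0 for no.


Input: gkdedhcb
Reversed: bchdedkg
  Compare pos 0 ('g') with pos 7 ('b'): MISMATCH
  Compare pos 1 ('k') with pos 6 ('c'): MISMATCH
  Compare pos 2 ('d') with pos 5 ('h'): MISMATCH
  Compare pos 3 ('e') with pos 4 ('d'): MISMATCH
Result: not a palindrome

0


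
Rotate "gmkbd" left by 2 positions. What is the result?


Input: "gmkbd", rotate left by 2
First 2 characters: "gm"
Remaining characters: "kbd"
Concatenate remaining + first: "kbd" + "gm" = "kbdgm"

kbdgm


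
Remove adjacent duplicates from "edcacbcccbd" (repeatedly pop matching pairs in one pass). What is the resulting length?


Input: edcacbcccbd
Stack-based adjacent duplicate removal:
  Read 'e': push. Stack: e
  Read 'd': push. Stack: ed
  Read 'c': push. Stack: edc
  Read 'a': push. Stack: edca
  Read 'c': push. Stack: edcac
  Read 'b': push. Stack: edcacb
  Read 'c': push. Stack: edcacbc
  Read 'c': matches stack top 'c' => pop. Stack: edcacb
  Read 'c': push. Stack: edcacbc
  Read 'b': push. Stack: edcacbcb
  Read 'd': push. Stack: edcacbcbd
Final stack: "edcacbcbd" (length 9)

9


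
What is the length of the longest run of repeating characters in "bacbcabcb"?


Input: "bacbcabcb"
Scanning for longest run:
  Position 1 ('a'): new char, reset run to 1
  Position 2 ('c'): new char, reset run to 1
  Position 3 ('b'): new char, reset run to 1
  Position 4 ('c'): new char, reset run to 1
  Position 5 ('a'): new char, reset run to 1
  Position 6 ('b'): new char, reset run to 1
  Position 7 ('c'): new char, reset run to 1
  Position 8 ('b'): new char, reset run to 1
Longest run: 'b' with length 1

1


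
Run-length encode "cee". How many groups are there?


Input: cee
Scanning for consecutive runs:
  Group 1: 'c' x 1 (positions 0-0)
  Group 2: 'e' x 2 (positions 1-2)
Total groups: 2

2


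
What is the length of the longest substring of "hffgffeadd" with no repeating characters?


Input: "hffgffeadd"
Sliding window (track last position of each char):
  Position 0 ('h'): window [0,0] length 1 -- new best
  Position 1 ('f'): window [0,1] length 2 -- new best
  Position 2 ('f'): repeat (last at 1), move window start to 2
  Position 2 ('f'): window [2,2] length 1
  Position 3 ('g'): window [2,3] length 2
  Position 4 ('f'): repeat (last at 2), move window start to 3
  Position 4 ('f'): window [3,4] length 2
  Position 5 ('f'): repeat (last at 4), move window start to 5
  Position 5 ('f'): window [5,5] length 1
  Position 6 ('e'): window [5,6] length 2
  Position 7 ('a'): window [5,7] length 3 -- new best
  Position 8 ('d'): window [5,8] length 4 -- new best
  Position 9 ('d'): repeat (last at 8), move window start to 9
  Position 9 ('d'): window [9,9] length 1
Longest substring with no repeats: "fead" with length 4

4


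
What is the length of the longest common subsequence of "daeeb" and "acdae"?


LCS of "daeeb" and "acdae"
DP table:
           a    c    d    a    e
      0    0    0    0    0    0
  d   0    0    0    1    1    1
  a   0    1    1    1    2    2
  e   0    1    1    1    2    3
  e   0    1    1    1    2    3
  b   0    1    1    1    2    3
LCS length = dp[5][5] = 3

3


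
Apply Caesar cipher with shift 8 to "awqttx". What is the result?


Caesar cipher: shift "awqttx" by 8
  'a' (pos 0) + 8 = pos 8 = 'i'
  'w' (pos 22) + 8 = pos 4 = 'e'
  'q' (pos 16) + 8 = pos 24 = 'y'
  't' (pos 19) + 8 = pos 1 = 'b'
  't' (pos 19) + 8 = pos 1 = 'b'
  'x' (pos 23) + 8 = pos 5 = 'f'
Result: ieybbf

ieybbf


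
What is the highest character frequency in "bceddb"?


Input: bceddb
Character counts:
  'b': 2
  'c': 1
  'd': 2
  'e': 1
Maximum frequency: 2

2


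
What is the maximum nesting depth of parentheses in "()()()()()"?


Input: "()()()()()"
Tracking depth:
  Position 0 '(': depth becomes 1
  Position 1 ')': depth becomes 0
  Position 2 '(': depth becomes 1
  Position 3 ')': depth becomes 0
  Position 4 '(': depth becomes 1
  Position 5 ')': depth becomes 0
  Position 6 '(': depth becomes 1
  Position 7 ')': depth becomes 0
  Position 8 '(': depth becomes 1
  Position 9 ')': depth becomes 0
Maximum depth reached: 1

1


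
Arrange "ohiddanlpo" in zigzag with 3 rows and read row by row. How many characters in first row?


Zigzag "ohiddanlpo" into 3 rows:
Placing characters:
  'o' => row 0
  'h' => row 1
  'i' => row 2
  'd' => row 1
  'd' => row 0
  'a' => row 1
  'n' => row 2
  'l' => row 1
  'p' => row 0
  'o' => row 1
Rows:
  Row 0: "odp"
  Row 1: "hdalo"
  Row 2: "in"
First row length: 3

3


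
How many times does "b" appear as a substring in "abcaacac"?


Searching for "b" in "abcaacac"
Scanning each position:
  Position 0: "a" => no
  Position 1: "b" => MATCH
  Position 2: "c" => no
  Position 3: "a" => no
  Position 4: "a" => no
  Position 5: "c" => no
  Position 6: "a" => no
  Position 7: "c" => no
Total occurrences: 1

1


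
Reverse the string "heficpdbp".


Input: heficpdbp
Reading characters right to left:
  Position 8: 'p'
  Position 7: 'b'
  Position 6: 'd'
  Position 5: 'p'
  Position 4: 'c'
  Position 3: 'i'
  Position 2: 'f'
  Position 1: 'e'
  Position 0: 'h'
Reversed: pbdpcifeh

pbdpcifeh


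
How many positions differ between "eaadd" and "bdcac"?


Comparing "eaadd" and "bdcac" position by position:
  Position 0: 'e' vs 'b' => DIFFER
  Position 1: 'a' vs 'd' => DIFFER
  Position 2: 'a' vs 'c' => DIFFER
  Position 3: 'd' vs 'a' => DIFFER
  Position 4: 'd' vs 'c' => DIFFER
Positions that differ: 5

5


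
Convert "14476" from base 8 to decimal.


Input: "14476" in base 8
Positional expansion:
  Digit '1' (value 1) x 8^4 = 4096
  Digit '4' (value 4) x 8^3 = 2048
  Digit '4' (value 4) x 8^2 = 256
  Digit '7' (value 7) x 8^1 = 56
  Digit '6' (value 6) x 8^0 = 6
Sum = 6462

6462


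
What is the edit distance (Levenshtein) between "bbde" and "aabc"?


Computing edit distance: "bbde" -> "aabc"
DP table:
           a    a    b    c
      0    1    2    3    4
  b   1    1    2    2    3
  b   2    2    2    2    3
  d   3    3    3    3    3
  e   4    4    4    4    4
Edit distance = dp[4][4] = 4

4


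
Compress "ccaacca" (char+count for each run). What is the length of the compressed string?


Input: ccaacca
Runs:
  'c' x 2 => "c2"
  'a' x 2 => "a2"
  'c' x 2 => "c2"
  'a' x 1 => "a1"
Compressed: "c2a2c2a1"
Compressed length: 8

8


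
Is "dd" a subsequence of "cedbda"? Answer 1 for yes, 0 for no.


Check if "dd" is a subsequence of "cedbda"
Greedy scan:
  Position 0 ('c'): no match needed
  Position 1 ('e'): no match needed
  Position 2 ('d'): matches sub[0] = 'd'
  Position 3 ('b'): no match needed
  Position 4 ('d'): matches sub[1] = 'd'
  Position 5 ('a'): no match needed
All 2 characters matched => is a subsequence

1


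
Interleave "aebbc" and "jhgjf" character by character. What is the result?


Interleaving "aebbc" and "jhgjf":
  Position 0: 'a' from first, 'j' from second => "aj"
  Position 1: 'e' from first, 'h' from second => "eh"
  Position 2: 'b' from first, 'g' from second => "bg"
  Position 3: 'b' from first, 'j' from second => "bj"
  Position 4: 'c' from first, 'f' from second => "cf"
Result: ajehbgbjcf

ajehbgbjcf


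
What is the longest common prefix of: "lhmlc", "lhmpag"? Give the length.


Words: lhmlc, lhmpag
  Position 0: all 'l' => match
  Position 1: all 'h' => match
  Position 2: all 'm' => match
  Position 3: ('l', 'p') => mismatch, stop
LCP = "lhm" (length 3)

3


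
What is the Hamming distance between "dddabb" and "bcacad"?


Comparing "dddabb" and "bcacad" position by position:
  Position 0: 'd' vs 'b' => differ
  Position 1: 'd' vs 'c' => differ
  Position 2: 'd' vs 'a' => differ
  Position 3: 'a' vs 'c' => differ
  Position 4: 'b' vs 'a' => differ
  Position 5: 'b' vs 'd' => differ
Total differences (Hamming distance): 6

6


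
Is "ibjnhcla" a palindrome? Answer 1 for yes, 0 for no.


Input: ibjnhcla
Reversed: alchnjbi
  Compare pos 0 ('i') with pos 7 ('a'): MISMATCH
  Compare pos 1 ('b') with pos 6 ('l'): MISMATCH
  Compare pos 2 ('j') with pos 5 ('c'): MISMATCH
  Compare pos 3 ('n') with pos 4 ('h'): MISMATCH
Result: not a palindrome

0


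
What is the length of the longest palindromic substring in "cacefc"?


Input: "cacefc"
Checking substrings for palindromes:
  [0:3] "cac" (len 3) => palindrome
Longest palindromic substring: "cac" with length 3

3


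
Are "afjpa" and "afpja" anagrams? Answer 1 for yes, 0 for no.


Strings: "afjpa", "afpja"
Sorted first:  aafjp
Sorted second: aafjp
Sorted forms match => anagrams

1


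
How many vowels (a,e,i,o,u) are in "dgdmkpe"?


Input: dgdmkpe
Checking each character:
  'd' at position 0: consonant
  'g' at position 1: consonant
  'd' at position 2: consonant
  'm' at position 3: consonant
  'k' at position 4: consonant
  'p' at position 5: consonant
  'e' at position 6: vowel (running total: 1)
Total vowels: 1

1


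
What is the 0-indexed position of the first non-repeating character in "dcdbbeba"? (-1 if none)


Input: dcdbbeba
Character frequencies:
  'a': 1
  'b': 3
  'c': 1
  'd': 2
  'e': 1
Scanning left to right for freq == 1:
  Position 0 ('d'): freq=2, skip
  Position 1 ('c'): unique! => answer = 1

1


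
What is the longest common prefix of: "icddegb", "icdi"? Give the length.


Words: icddegb, icdi
  Position 0: all 'i' => match
  Position 1: all 'c' => match
  Position 2: all 'd' => match
  Position 3: ('d', 'i') => mismatch, stop
LCP = "icd" (length 3)

3


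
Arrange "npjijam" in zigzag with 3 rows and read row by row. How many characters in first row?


Zigzag "npjijam" into 3 rows:
Placing characters:
  'n' => row 0
  'p' => row 1
  'j' => row 2
  'i' => row 1
  'j' => row 0
  'a' => row 1
  'm' => row 2
Rows:
  Row 0: "nj"
  Row 1: "pia"
  Row 2: "jm"
First row length: 2

2


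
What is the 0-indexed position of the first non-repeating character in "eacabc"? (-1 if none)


Input: eacabc
Character frequencies:
  'a': 2
  'b': 1
  'c': 2
  'e': 1
Scanning left to right for freq == 1:
  Position 0 ('e'): unique! => answer = 0

0


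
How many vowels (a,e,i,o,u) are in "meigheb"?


Input: meigheb
Checking each character:
  'm' at position 0: consonant
  'e' at position 1: vowel (running total: 1)
  'i' at position 2: vowel (running total: 2)
  'g' at position 3: consonant
  'h' at position 4: consonant
  'e' at position 5: vowel (running total: 3)
  'b' at position 6: consonant
Total vowels: 3

3


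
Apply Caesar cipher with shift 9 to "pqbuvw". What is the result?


Caesar cipher: shift "pqbuvw" by 9
  'p' (pos 15) + 9 = pos 24 = 'y'
  'q' (pos 16) + 9 = pos 25 = 'z'
  'b' (pos 1) + 9 = pos 10 = 'k'
  'u' (pos 20) + 9 = pos 3 = 'd'
  'v' (pos 21) + 9 = pos 4 = 'e'
  'w' (pos 22) + 9 = pos 5 = 'f'
Result: yzkdef

yzkdef


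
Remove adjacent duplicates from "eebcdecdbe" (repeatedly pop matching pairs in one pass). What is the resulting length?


Input: eebcdecdbe
Stack-based adjacent duplicate removal:
  Read 'e': push. Stack: e
  Read 'e': matches stack top 'e' => pop. Stack: (empty)
  Read 'b': push. Stack: b
  Read 'c': push. Stack: bc
  Read 'd': push. Stack: bcd
  Read 'e': push. Stack: bcde
  Read 'c': push. Stack: bcdec
  Read 'd': push. Stack: bcdecd
  Read 'b': push. Stack: bcdecdb
  Read 'e': push. Stack: bcdecdbe
Final stack: "bcdecdbe" (length 8)

8


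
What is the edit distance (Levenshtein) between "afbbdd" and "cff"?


Computing edit distance: "afbbdd" -> "cff"
DP table:
           c    f    f
      0    1    2    3
  a   1    1    2    3
  f   2    2    1    2
  b   3    3    2    2
  b   4    4    3    3
  d   5    5    4    4
  d   6    6    5    5
Edit distance = dp[6][3] = 5

5


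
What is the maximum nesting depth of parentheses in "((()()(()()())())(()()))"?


Input: "((()()(()()())())(()()))"
Tracking depth:
  Position 0 '(': depth becomes 1
  Position 1 '(': depth becomes 2
  Position 2 '(': depth becomes 3
  Position 3 ')': depth becomes 2
  Position 4 '(': depth becomes 3
  Position 5 ')': depth becomes 2
  Position 6 '(': depth becomes 3
  Position 7 '(': depth becomes 4
  Position 8 ')': depth becomes 3
  Position 9 '(': depth becomes 4
  Position 10 ')': depth becomes 3
  Position 11 '(': depth becomes 4
  Position 12 ')': depth becomes 3
  Position 13 ')': depth becomes 2
  Position 14 '(': depth becomes 3
  Position 15 ')': depth becomes 2
  Position 16 ')': depth becomes 1
  Position 17 '(': depth becomes 2
  Position 18 '(': depth becomes 3
  Position 19 ')': depth becomes 2
  Position 20 '(': depth becomes 3
  Position 21 ')': depth becomes 2
  Position 22 ')': depth becomes 1
  Position 23 ')': depth becomes 0
Maximum depth reached: 4

4


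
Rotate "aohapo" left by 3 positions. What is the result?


Input: "aohapo", rotate left by 3
First 3 characters: "aoh"
Remaining characters: "apo"
Concatenate remaining + first: "apo" + "aoh" = "apoaoh"

apoaoh


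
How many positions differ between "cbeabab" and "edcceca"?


Comparing "cbeabab" and "edcceca" position by position:
  Position 0: 'c' vs 'e' => DIFFER
  Position 1: 'b' vs 'd' => DIFFER
  Position 2: 'e' vs 'c' => DIFFER
  Position 3: 'a' vs 'c' => DIFFER
  Position 4: 'b' vs 'e' => DIFFER
  Position 5: 'a' vs 'c' => DIFFER
  Position 6: 'b' vs 'a' => DIFFER
Positions that differ: 7

7


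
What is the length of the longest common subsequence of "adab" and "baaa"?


LCS of "adab" and "baaa"
DP table:
           b    a    a    a
      0    0    0    0    0
  a   0    0    1    1    1
  d   0    0    1    1    1
  a   0    0    1    2    2
  b   0    1    1    2    2
LCS length = dp[4][4] = 2

2


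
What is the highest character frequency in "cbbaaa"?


Input: cbbaaa
Character counts:
  'a': 3
  'b': 2
  'c': 1
Maximum frequency: 3

3


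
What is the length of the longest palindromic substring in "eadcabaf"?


Input: "eadcabaf"
Checking substrings for palindromes:
  [4:7] "aba" (len 3) => palindrome
Longest palindromic substring: "aba" with length 3

3


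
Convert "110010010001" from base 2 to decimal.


Input: "110010010001" in base 2
Positional expansion:
  Digit '1' (value 1) x 2^11 = 2048
  Digit '1' (value 1) x 2^10 = 1024
  Digit '0' (value 0) x 2^9 = 0
  Digit '0' (value 0) x 2^8 = 0
  Digit '1' (value 1) x 2^7 = 128
  Digit '0' (value 0) x 2^6 = 0
  Digit '0' (value 0) x 2^5 = 0
  Digit '1' (value 1) x 2^4 = 16
  Digit '0' (value 0) x 2^3 = 0
  Digit '0' (value 0) x 2^2 = 0
  Digit '0' (value 0) x 2^1 = 0
  Digit '1' (value 1) x 2^0 = 1
Sum = 3217

3217


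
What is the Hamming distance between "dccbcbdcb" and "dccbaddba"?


Comparing "dccbcbdcb" and "dccbaddba" position by position:
  Position 0: 'd' vs 'd' => same
  Position 1: 'c' vs 'c' => same
  Position 2: 'c' vs 'c' => same
  Position 3: 'b' vs 'b' => same
  Position 4: 'c' vs 'a' => differ
  Position 5: 'b' vs 'd' => differ
  Position 6: 'd' vs 'd' => same
  Position 7: 'c' vs 'b' => differ
  Position 8: 'b' vs 'a' => differ
Total differences (Hamming distance): 4

4


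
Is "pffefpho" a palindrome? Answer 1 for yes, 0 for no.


Input: pffefpho
Reversed: ohpfeffp
  Compare pos 0 ('p') with pos 7 ('o'): MISMATCH
  Compare pos 1 ('f') with pos 6 ('h'): MISMATCH
  Compare pos 2 ('f') with pos 5 ('p'): MISMATCH
  Compare pos 3 ('e') with pos 4 ('f'): MISMATCH
Result: not a palindrome

0


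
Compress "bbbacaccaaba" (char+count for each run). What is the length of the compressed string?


Input: bbbacaccaaba
Runs:
  'b' x 3 => "b3"
  'a' x 1 => "a1"
  'c' x 1 => "c1"
  'a' x 1 => "a1"
  'c' x 2 => "c2"
  'a' x 2 => "a2"
  'b' x 1 => "b1"
  'a' x 1 => "a1"
Compressed: "b3a1c1a1c2a2b1a1"
Compressed length: 16

16


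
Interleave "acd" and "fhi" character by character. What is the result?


Interleaving "acd" and "fhi":
  Position 0: 'a' from first, 'f' from second => "af"
  Position 1: 'c' from first, 'h' from second => "ch"
  Position 2: 'd' from first, 'i' from second => "di"
Result: afchdi

afchdi


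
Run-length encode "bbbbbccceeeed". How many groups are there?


Input: bbbbbccceeeed
Scanning for consecutive runs:
  Group 1: 'b' x 5 (positions 0-4)
  Group 2: 'c' x 3 (positions 5-7)
  Group 3: 'e' x 4 (positions 8-11)
  Group 4: 'd' x 1 (positions 12-12)
Total groups: 4

4


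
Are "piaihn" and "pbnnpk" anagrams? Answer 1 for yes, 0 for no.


Strings: "piaihn", "pbnnpk"
Sorted first:  ahiinp
Sorted second: bknnpp
Differ at position 0: 'a' vs 'b' => not anagrams

0


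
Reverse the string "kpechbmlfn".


Input: kpechbmlfn
Reading characters right to left:
  Position 9: 'n'
  Position 8: 'f'
  Position 7: 'l'
  Position 6: 'm'
  Position 5: 'b'
  Position 4: 'h'
  Position 3: 'c'
  Position 2: 'e'
  Position 1: 'p'
  Position 0: 'k'
Reversed: nflmbhcepk

nflmbhcepk


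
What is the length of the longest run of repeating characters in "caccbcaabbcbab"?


Input: "caccbcaabbcbab"
Scanning for longest run:
  Position 1 ('a'): new char, reset run to 1
  Position 2 ('c'): new char, reset run to 1
  Position 3 ('c'): continues run of 'c', length=2
  Position 4 ('b'): new char, reset run to 1
  Position 5 ('c'): new char, reset run to 1
  Position 6 ('a'): new char, reset run to 1
  Position 7 ('a'): continues run of 'a', length=2
  Position 8 ('b'): new char, reset run to 1
  Position 9 ('b'): continues run of 'b', length=2
  Position 10 ('c'): new char, reset run to 1
  Position 11 ('b'): new char, reset run to 1
  Position 12 ('a'): new char, reset run to 1
  Position 13 ('b'): new char, reset run to 1
Longest run: 'c' with length 2

2


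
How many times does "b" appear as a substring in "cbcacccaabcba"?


Searching for "b" in "cbcacccaabcba"
Scanning each position:
  Position 0: "c" => no
  Position 1: "b" => MATCH
  Position 2: "c" => no
  Position 3: "a" => no
  Position 4: "c" => no
  Position 5: "c" => no
  Position 6: "c" => no
  Position 7: "a" => no
  Position 8: "a" => no
  Position 9: "b" => MATCH
  Position 10: "c" => no
  Position 11: "b" => MATCH
  Position 12: "a" => no
Total occurrences: 3

3


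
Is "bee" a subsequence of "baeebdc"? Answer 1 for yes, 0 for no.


Check if "bee" is a subsequence of "baeebdc"
Greedy scan:
  Position 0 ('b'): matches sub[0] = 'b'
  Position 1 ('a'): no match needed
  Position 2 ('e'): matches sub[1] = 'e'
  Position 3 ('e'): matches sub[2] = 'e'
  Position 4 ('b'): no match needed
  Position 5 ('d'): no match needed
  Position 6 ('c'): no match needed
All 3 characters matched => is a subsequence

1


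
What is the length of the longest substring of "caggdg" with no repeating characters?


Input: "caggdg"
Sliding window (track last position of each char):
  Position 0 ('c'): window [0,0] length 1 -- new best
  Position 1 ('a'): window [0,1] length 2 -- new best
  Position 2 ('g'): window [0,2] length 3 -- new best
  Position 3 ('g'): repeat (last at 2), move window start to 3
  Position 3 ('g'): window [3,3] length 1
  Position 4 ('d'): window [3,4] length 2
  Position 5 ('g'): repeat (last at 3), move window start to 4
  Position 5 ('g'): window [4,5] length 2
Longest substring with no repeats: "cag" with length 3

3


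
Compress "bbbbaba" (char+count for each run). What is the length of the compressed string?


Input: bbbbaba
Runs:
  'b' x 4 => "b4"
  'a' x 1 => "a1"
  'b' x 1 => "b1"
  'a' x 1 => "a1"
Compressed: "b4a1b1a1"
Compressed length: 8

8


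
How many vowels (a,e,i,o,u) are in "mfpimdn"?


Input: mfpimdn
Checking each character:
  'm' at position 0: consonant
  'f' at position 1: consonant
  'p' at position 2: consonant
  'i' at position 3: vowel (running total: 1)
  'm' at position 4: consonant
  'd' at position 5: consonant
  'n' at position 6: consonant
Total vowels: 1

1


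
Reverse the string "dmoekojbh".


Input: dmoekojbh
Reading characters right to left:
  Position 8: 'h'
  Position 7: 'b'
  Position 6: 'j'
  Position 5: 'o'
  Position 4: 'k'
  Position 3: 'e'
  Position 2: 'o'
  Position 1: 'm'
  Position 0: 'd'
Reversed: hbjokeomd

hbjokeomd


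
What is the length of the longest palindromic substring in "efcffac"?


Input: "efcffac"
Checking substrings for palindromes:
  [1:4] "fcf" (len 3) => palindrome
  [3:5] "ff" (len 2) => palindrome
Longest palindromic substring: "fcf" with length 3

3


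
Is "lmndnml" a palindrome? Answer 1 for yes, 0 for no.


Input: lmndnml
Reversed: lmndnml
  Compare pos 0 ('l') with pos 6 ('l'): match
  Compare pos 1 ('m') with pos 5 ('m'): match
  Compare pos 2 ('n') with pos 4 ('n'): match
Result: palindrome

1


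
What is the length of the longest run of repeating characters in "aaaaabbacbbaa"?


Input: "aaaaabbacbbaa"
Scanning for longest run:
  Position 1 ('a'): continues run of 'a', length=2
  Position 2 ('a'): continues run of 'a', length=3
  Position 3 ('a'): continues run of 'a', length=4
  Position 4 ('a'): continues run of 'a', length=5
  Position 5 ('b'): new char, reset run to 1
  Position 6 ('b'): continues run of 'b', length=2
  Position 7 ('a'): new char, reset run to 1
  Position 8 ('c'): new char, reset run to 1
  Position 9 ('b'): new char, reset run to 1
  Position 10 ('b'): continues run of 'b', length=2
  Position 11 ('a'): new char, reset run to 1
  Position 12 ('a'): continues run of 'a', length=2
Longest run: 'a' with length 5

5
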